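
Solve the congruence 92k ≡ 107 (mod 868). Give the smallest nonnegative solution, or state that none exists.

no solution

gcd(868, 92):
  868 = 9×92 + 40
  92 = 2×40 + 12
  40 = 3×12 + 4
  12 = 3×4
so gcd(868, 92) = 4.
4 does not divide 107, so the congruence has no solution.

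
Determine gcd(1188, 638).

gcd(1188, 638) = 22  (1188 = 1·638 + 550, 638 = 1·550 + 88, 550 = 6·88 + 22, 88 = 4·22).

22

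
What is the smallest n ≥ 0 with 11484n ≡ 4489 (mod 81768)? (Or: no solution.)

gcd(81768, 11484):
  81768 = 7×11484 + 1380
  11484 = 8×1380 + 444
  1380 = 3×444 + 48
  444 = 9×48 + 12
  48 = 4×12
so gcd(81768, 11484) = 12.
12 does not divide 4489, so the congruence has no solution.

no solution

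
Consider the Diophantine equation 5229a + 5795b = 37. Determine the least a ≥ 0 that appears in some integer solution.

5068

gcd(5795, 5229):
  5795 = 1*5229 + 566
  5229 = 9*566 + 135
  566 = 4*135 + 26
  135 = 5*26 + 5
  26 = 5*5 + 1
  5 = 5*1
so gcd(5795, 5229) = 1.
1 divides 37, so solutions exist.
Back-substitute for Bézout coefficients:
  1 = 26 - 5*5
  ... = 5229*(-1116) + 5795*(1007)
Scale by 37/1 = 37: (a₀, b₀) = (-41292, 37259).
General solution: a = -41292 + 5795t, b = 37259 - 5229t for integer t.
a ≥ 0: smallest is -41292 mod 5795 = 5068 (at t = 8), with b = -4573.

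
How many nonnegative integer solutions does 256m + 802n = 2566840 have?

25

gcd(802, 256):
  802 = 3×256 + 34
  256 = 7×34 + 18
  34 = 1×18 + 16
  18 = 1×16 + 2
  16 = 8×2
so gcd(802, 256) = 2.
Back-substitute for Bézout coefficients:
  2 = 18 - 1×16
  ... = 256×(47) + 802×(-15)
Scale by 1283420: one solution is (60320740, -19251300). Reduce m mod 401: (315, 3100).
General: m = 315 + 401t, n = 3100 - 128t.
m ≥ 0 ⇒ t ≥ 0; n ≥ 0 ⇒ t ≤ 24. So t ∈ [0, 24]: 25 solutions.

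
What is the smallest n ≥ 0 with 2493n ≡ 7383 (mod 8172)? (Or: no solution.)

no solution

gcd(8172, 2493):
  8172 = 3·2493 + 693
  2493 = 3·693 + 414
  693 = 1·414 + 279
  414 = 1·279 + 135
  279 = 2·135 + 9
  135 = 15·9
so gcd(8172, 2493) = 9.
9 does not divide 7383, so the congruence has no solution.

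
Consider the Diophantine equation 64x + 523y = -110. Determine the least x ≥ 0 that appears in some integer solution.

gcd(523, 64) = 1.
1 divides -110, so solutions exist.
By Bézout, 64·(237) + 523·(-29) = 1.
Scale by -110/1 = -110: (x₀, y₀) = (-26070, 3190).
General solution: x = -26070 + 523t, y = 3190 - 64t for integer t.
x ≥ 0: smallest is -26070 mod 523 = 80 (at t = 50), with y = -10.

80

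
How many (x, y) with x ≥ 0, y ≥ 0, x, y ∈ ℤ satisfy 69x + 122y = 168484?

gcd(122, 69):
  122 = 1*69 + 53
  69 = 1*53 + 16
  53 = 3*16 + 5
  16 = 3*5 + 1
  5 = 5*1
so gcd(122, 69) = 1.
Back-substitute for Bézout coefficients:
  1 = 16 - 3*5
  ... = 69*(23) + 122*(-13)
Scale by 168484: one solution is (3875132, -2190292). Reduce x mod 122: (46, 1355).
General: x = 46 + 122t, y = 1355 - 69t.
x ≥ 0 ⇒ t ≥ 0; y ≥ 0 ⇒ t ≤ 19. So t ∈ [0, 19]: 20 solutions.

20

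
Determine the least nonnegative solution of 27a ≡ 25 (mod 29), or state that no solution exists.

gcd(29, 27) = 1.
1 divides 25, so solutions exist.
By Bézout, 27·(14) + 29·(-13) = 1.
So 27·(14) ≡ 1 (mod 29); multiply by 25: a ≡ 350 (mod 29).
Smallest nonnegative: a = 350 mod 29 = 2.

2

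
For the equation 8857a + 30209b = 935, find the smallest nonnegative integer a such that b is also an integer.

157

gcd(30209, 8857):
  30209 = 3×8857 + 3638
  8857 = 2×3638 + 1581
  3638 = 2×1581 + 476
  1581 = 3×476 + 153
  476 = 3×153 + 17
  153 = 9×17
so gcd(30209, 8857) = 17.
17 divides 935, so solutions exist.
Back-substitute for Bézout coefficients:
  17 = 476 - 3×153
  ... = 8857×(-191) + 30209×(56)
Scale by 935/17 = 55: (a₀, b₀) = (-10505, 3080).
General solution: a = -10505 + 1777t, b = 3080 - 521t for integer t.
a ≥ 0: smallest is -10505 mod 1777 = 157 (at t = 6), with b = -46.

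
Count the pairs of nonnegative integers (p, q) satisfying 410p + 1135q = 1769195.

gcd(1135, 410) = 5.
By Bézout, 410·(36) + 1135·(-13) = 5.
One solution: (99, 1523).
General: p = 99 + 227t, q = 1523 - 82t.
p ≥ 0 ⇒ t ≥ 0; q ≥ 0 ⇒ t ≤ 18. So t ∈ [0, 18]: 19 solutions.

19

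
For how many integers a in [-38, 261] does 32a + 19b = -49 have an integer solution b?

gcd(32, 19):
  32 = 1×19 + 13
  19 = 1×13 + 6
  13 = 2×6 + 1
  6 = 6×1
so gcd(32, 19) = 1.
Back-substitute for Bézout coefficients:
  1 = 13 - 2×6
  ... = 32×(3) + 19×(-5)
Scale by -49: particular solution (-147, 245); reduce a mod 19: (5, -11).
General solution: a = 5 + 19t, b = -11 - 32t for integer t.
-38 ≤ 5 + 19t ≤ 261 gives t ∈ [-2, 13], which is 16 values.

16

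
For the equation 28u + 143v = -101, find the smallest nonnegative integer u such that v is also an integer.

gcd(143, 28) = 1  (143 = 5×28 + 3, 28 = 9×3 + 1, 3 = 3×1).
1 divides -101, so solutions exist.
Back-substituting, 28×(46) + 143×(-9) = 1.
Scale by -101/1 = -101: (u₀, v₀) = (-4646, 909).
General solution: u = -4646 + 143t, v = 909 - 28t for integer t.
u ≥ 0: smallest is -4646 mod 143 = 73 (at t = 33), with v = -15.

73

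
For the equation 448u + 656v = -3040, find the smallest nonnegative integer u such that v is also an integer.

gcd(656, 448):
  656 = 1*448 + 208
  448 = 2*208 + 32
  208 = 6*32 + 16
  32 = 2*16
so gcd(656, 448) = 16.
16 divides -3040, so solutions exist.
Back-substitute for Bézout coefficients:
  16 = 208 - 6*32
  ... = 448*(-19) + 656*(13)
Scale by -3040/16 = -190: (u₀, v₀) = (3610, -2470).
General solution: u = 3610 + 41t, v = -2470 - 28t for integer t.
u ≥ 0: smallest is 3610 mod 41 = 2 (at t = -88), with v = -6.

2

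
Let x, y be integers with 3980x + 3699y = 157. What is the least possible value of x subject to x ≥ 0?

gcd(3980, 3699):
  3980 = 1·3699 + 281
  3699 = 13·281 + 46
  281 = 6·46 + 5
  46 = 9·5 + 1
  5 = 5·1
so gcd(3980, 3699) = 1.
1 divides 157, so solutions exist.
Back-substitute for Bézout coefficients:
  1 = 46 - 9·5
  ... = 3980·(-724) + 3699·(779)
Scale by 157/1 = 157: (x₀, y₀) = (-113668, 122303).
General solution: x = -113668 + 3699t, y = 122303 - 3980t for integer t.
x ≥ 0: smallest is -113668 mod 3699 = 1001 (at t = 31), with y = -1077.

1001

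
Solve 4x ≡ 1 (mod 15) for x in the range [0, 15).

4

gcd(15, 4) = 1  (15 = 3*4 + 3, 4 = 1*3 + 1, 3 = 3*1).
Back-substituting, 4*(4) + 15*(-1) = 1.
So 4*4 ≡ 1 (mod 15), and 4 mod 15 = 4.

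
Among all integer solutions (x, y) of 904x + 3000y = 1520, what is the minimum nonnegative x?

gcd(3000, 904):
  3000 = 3·904 + 288
  904 = 3·288 + 40
  288 = 7·40 + 8
  40 = 5·8
so gcd(3000, 904) = 8.
8 divides 1520, so solutions exist.
Back-substitute for Bézout coefficients:
  8 = 288 - 7·40
  ... = 904·(-73) + 3000·(22)
Scale by 1520/8 = 190: (x₀, y₀) = (-13870, 4180).
General solution: x = -13870 + 375t, y = 4180 - 113t for integer t.
x ≥ 0: smallest is -13870 mod 375 = 5 (at t = 37), with y = -1.

5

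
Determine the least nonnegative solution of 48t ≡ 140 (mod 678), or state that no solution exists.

gcd(678, 48) = 6  (678 = 14·48 + 6, 48 = 8·6).
6 does not divide 140, so the congruence has no solution.

no solution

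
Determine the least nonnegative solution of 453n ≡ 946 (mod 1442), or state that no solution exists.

gcd(1442, 453):
  1442 = 3×453 + 83
  453 = 5×83 + 38
  83 = 2×38 + 7
  38 = 5×7 + 3
  7 = 2×3 + 1
  3 = 3×1
so gcd(1442, 453) = 1.
1 divides 946, so solutions exist.
Back-substitute for Bézout coefficients:
  1 = 7 - 2×3
  ... = 453×(-417) + 1442×(131)
So 453×(-417) ≡ 1 (mod 1442); multiply by 946: n ≡ -394482 (mod 1442).
Smallest nonnegative: n = -394482 mod 1442 = 626.

626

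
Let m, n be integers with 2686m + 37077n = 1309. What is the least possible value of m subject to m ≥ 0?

gcd(37077, 2686):
  37077 = 13*2686 + 2159
  2686 = 1*2159 + 527
  2159 = 4*527 + 51
  527 = 10*51 + 17
  51 = 3*17
so gcd(37077, 2686) = 17.
17 divides 1309, so solutions exist.
Back-substitute for Bézout coefficients:
  17 = 527 - 10*51
  ... = 2686*(704) + 37077*(-51)
Scale by 1309/17 = 77: (m₀, n₀) = (54208, -3927).
General solution: m = 54208 + 2181t, n = -3927 - 158t for integer t.
m ≥ 0: smallest is 54208 mod 2181 = 1864 (at t = -24), with n = -135.

1864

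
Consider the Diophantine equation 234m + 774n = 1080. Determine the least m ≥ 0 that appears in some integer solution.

gcd(774, 234):
  774 = 3·234 + 72
  234 = 3·72 + 18
  72 = 4·18
so gcd(774, 234) = 18.
18 divides 1080, so solutions exist.
Back-substitute for Bézout coefficients:
  18 = 234 - 3·72
  ... = 234·(10) + 774·(-3)
Scale by 1080/18 = 60: (m₀, n₀) = (600, -180).
General solution: m = 600 + 43t, n = -180 - 13t for integer t.
m ≥ 0: smallest is 600 mod 43 = 41 (at t = -13), with n = -11.

41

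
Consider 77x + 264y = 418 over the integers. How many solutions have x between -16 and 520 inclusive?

22

gcd(264, 77):
  264 = 3*77 + 33
  77 = 2*33 + 11
  33 = 3*11
so gcd(264, 77) = 11.
Back-substitute for Bézout coefficients:
  11 = 77 - 2*33
  ... = 77*(7) + 264*(-2)
Scale by 38: particular solution (266, -76); reduce x mod 24: (2, 1).
General solution: x = 2 + 24t, y = 1 - 7t for integer t.
-16 ≤ 2 + 24t ≤ 520 gives t ∈ [0, 21], which is 22 values.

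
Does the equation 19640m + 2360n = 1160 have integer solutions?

gcd(19640, 2360) = 40.
40 divides 1160, so integer solutions exist.

yes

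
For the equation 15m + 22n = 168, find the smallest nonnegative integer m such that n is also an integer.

20

gcd(22, 15):
  22 = 1·15 + 7
  15 = 2·7 + 1
  7 = 7·1
so gcd(22, 15) = 1.
1 divides 168, so solutions exist.
Back-substitute for Bézout coefficients:
  1 = 15 - 2·7
  ... = 15·(3) + 22·(-2)
Scale by 168/1 = 168: (m₀, n₀) = (504, -336).
General solution: m = 504 + 22t, n = -336 - 15t for integer t.
m ≥ 0: smallest is 504 mod 22 = 20 (at t = -22), with n = -6.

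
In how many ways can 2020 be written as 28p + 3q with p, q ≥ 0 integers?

24

gcd(28, 3) = 1  (28 = 9·3 + 1, 3 = 3·1).
Back-substituting, 28·(1) + 3·(-9) = 1.
Scale by 2020: one solution is (2020, -18180). Reduce p mod 3: (1, 664).
General: p = 1 + 3t, q = 664 - 28t.
p ≥ 0 ⇒ t ≥ 0; q ≥ 0 ⇒ t ≤ 23. So t ∈ [0, 23]: 24 solutions.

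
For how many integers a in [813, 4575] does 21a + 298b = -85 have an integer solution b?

gcd(298, 21) = 1  (298 = 14*21 + 4, 21 = 5*4 + 1, 4 = 4*1).
Back-substituting, 21*(71) + 298*(-5) = 1.
Scale by -85: particular solution (-6035, 425); reduce a mod 298: (223, -16).
General solution: a = 223 + 298t, b = -16 - 21t for integer t.
813 ≤ 223 + 298t ≤ 4575 gives t ∈ [2, 14], which is 13 values.

13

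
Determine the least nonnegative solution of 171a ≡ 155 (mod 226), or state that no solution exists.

141

gcd(226, 171) = 1  (226 = 1·171 + 55, 171 = 3·55 + 6, 55 = 9·6 + 1, 6 = 6·1).
1 divides 155, so solutions exist.
Back-substituting, 171·(-37) + 226·(28) = 1.
So 171·(-37) ≡ 1 (mod 226); multiply by 155: a ≡ -5735 (mod 226).
Smallest nonnegative: a = -5735 mod 226 = 141.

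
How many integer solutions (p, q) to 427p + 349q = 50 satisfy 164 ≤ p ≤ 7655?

22

gcd(427, 349) = 1  (427 = 1·349 + 78, 349 = 4·78 + 37, 78 = 2·37 + 4, 37 = 9·4 + 1, 4 = 4·1).
Back-substituting, 427·(-85) + 349·(104) = 1.
Scale by 50: particular solution (-4250, 5200); reduce p mod 349: (287, -351).
General solution: p = 287 + 349t, q = -351 - 427t for integer t.
164 ≤ 287 + 349t ≤ 7655 gives t ∈ [0, 21], which is 22 values.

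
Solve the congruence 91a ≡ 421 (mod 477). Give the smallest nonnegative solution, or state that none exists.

403

gcd(477, 91) = 1  (477 = 5*91 + 22, 91 = 4*22 + 3, 22 = 7*3 + 1, 3 = 3*1).
1 divides 421, so solutions exist.
Back-substituting, 91*(-152) + 477*(29) = 1.
So 91*(-152) ≡ 1 (mod 477); multiply by 421: a ≡ -63992 (mod 477).
Smallest nonnegative: a = -63992 mod 477 = 403.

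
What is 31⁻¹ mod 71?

55

gcd(71, 31) = 1  (71 = 2*31 + 9, 31 = 3*9 + 4, 9 = 2*4 + 1, 4 = 4*1).
Back-substituting, 31*(-16) + 71*(7) = 1.
So 31*-16 ≡ 1 (mod 71), and -16 mod 71 = 55.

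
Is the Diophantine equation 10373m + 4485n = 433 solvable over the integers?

no

gcd(10373, 4485) = 23  (10373 = 2·4485 + 1403, 4485 = 3·1403 + 276, 1403 = 5·276 + 23, 276 = 12·23).
23 does not divide 433 (remainder 19), so no integer solutions.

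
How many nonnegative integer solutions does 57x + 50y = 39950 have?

15

gcd(57, 50) = 1  (57 = 1×50 + 7, 50 = 7×7 + 1, 7 = 7×1).
Back-substituting, 57×(-7) + 50×(8) = 1.
Scale by 39950: one solution is (-279650, 319600). Reduce x mod 50: (0, 799).
General: x = 0 + 50t, y = 799 - 57t.
x ≥ 0 ⇒ t ≥ 0; y ≥ 0 ⇒ t ≤ 14. So t ∈ [0, 14]: 15 solutions.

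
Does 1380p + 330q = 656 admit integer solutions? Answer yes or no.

no

gcd(1380, 330) = 30  (1380 = 4*330 + 60, 330 = 5*60 + 30, 60 = 2*30).
30 does not divide 656 (remainder 26), so no integer solutions.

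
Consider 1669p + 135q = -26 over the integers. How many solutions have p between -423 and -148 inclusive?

gcd(1669, 135) = 1  (1669 = 12×135 + 49, 135 = 2×49 + 37, 49 = 1×37 + 12, 37 = 3×12 + 1, 12 = 12×1).
Back-substituting, 1669×(-11) + 135×(136) = 1.
Scale by -26: particular solution (286, -3536); reduce p mod 135: (16, -198).
General solution: p = 16 + 135t, q = -198 - 1669t for integer t.
-423 ≤ 16 + 135t ≤ -148 gives t ∈ [-3, -2], which is 2 values.

2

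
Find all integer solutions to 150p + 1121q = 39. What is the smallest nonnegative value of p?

1054

gcd(1121, 150) = 1  (1121 = 7·150 + 71, 150 = 2·71 + 8, 71 = 8·8 + 7, 8 = 1·7 + 1, 7 = 7·1).
1 divides 39, so solutions exist.
Back-substituting, 150·(142) + 1121·(-19) = 1.
Scale by 39/1 = 39: (p₀, q₀) = (5538, -741).
General solution: p = 5538 + 1121t, q = -741 - 150t for integer t.
p ≥ 0: smallest is 5538 mod 1121 = 1054 (at t = -4), with q = -141.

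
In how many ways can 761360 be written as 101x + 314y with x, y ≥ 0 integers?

24

gcd(314, 101) = 1.
By Bézout, 101*(-143) + 314*(46) = 1.
One solution: (310, 2325).
General: x = 310 + 314t, y = 2325 - 101t.
x ≥ 0 ⇒ t ≥ 0; y ≥ 0 ⇒ t ≤ 23. So t ∈ [0, 23]: 24 solutions.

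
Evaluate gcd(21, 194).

gcd(194, 21):
  194 = 9·21 + 5
  21 = 4·5 + 1
  5 = 5·1
so gcd(194, 21) = 1.

1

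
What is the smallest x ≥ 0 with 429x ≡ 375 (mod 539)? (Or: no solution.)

gcd(539, 429) = 11  (539 = 1*429 + 110, 429 = 3*110 + 99, 110 = 1*99 + 11, 99 = 9*11).
11 does not divide 375, so the congruence has no solution.

no solution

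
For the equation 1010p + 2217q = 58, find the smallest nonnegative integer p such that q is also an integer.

1001

gcd(2217, 1010):
  2217 = 2*1010 + 197
  1010 = 5*197 + 25
  197 = 7*25 + 22
  25 = 1*22 + 3
  22 = 7*3 + 1
  3 = 3*1
so gcd(2217, 1010) = 1.
1 divides 58, so solutions exist.
Back-substitute for Bézout coefficients:
  1 = 22 - 7*3
  ... = 1010*(-709) + 2217*(323)
Scale by 58/1 = 58: (p₀, q₀) = (-41122, 18734).
General solution: p = -41122 + 2217t, q = 18734 - 1010t for integer t.
p ≥ 0: smallest is -41122 mod 2217 = 1001 (at t = 19), with q = -456.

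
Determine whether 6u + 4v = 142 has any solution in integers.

yes

gcd(6, 4):
  6 = 1×4 + 2
  4 = 2×2
so gcd(6, 4) = 2.
2 divides 142, so integer solutions exist.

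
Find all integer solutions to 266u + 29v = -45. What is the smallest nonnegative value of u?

20

gcd(266, 29):
  266 = 9×29 + 5
  29 = 5×5 + 4
  5 = 1×4 + 1
  4 = 4×1
so gcd(266, 29) = 1.
1 divides -45, so solutions exist.
Back-substitute for Bézout coefficients:
  1 = 5 - 1×4
  ... = 266×(6) + 29×(-55)
Scale by -45/1 = -45: (u₀, v₀) = (-270, 2475).
General solution: u = -270 + 29t, v = 2475 - 266t for integer t.
u ≥ 0: smallest is -270 mod 29 = 20 (at t = 10), with v = -185.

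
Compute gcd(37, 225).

gcd(225, 37):
  225 = 6·37 + 3
  37 = 12·3 + 1
  3 = 3·1
so gcd(225, 37) = 1.

1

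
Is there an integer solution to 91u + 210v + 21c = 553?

gcd(210, 91):
  210 = 2*91 + 28
  91 = 3*28 + 7
  28 = 4*7
so gcd(210, 91) = 7.
gcd(7, 21) = 7.
7 divides 553, so integer solutions exist.

yes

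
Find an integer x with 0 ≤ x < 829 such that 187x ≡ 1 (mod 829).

gcd(829, 187) = 1  (829 = 4×187 + 81, 187 = 2×81 + 25, 81 = 3×25 + 6, 25 = 4×6 + 1, 6 = 6×1).
Back-substituting, 187×(133) + 829×(-30) = 1.
So 187×133 ≡ 1 (mod 829), and 133 mod 829 = 133.

133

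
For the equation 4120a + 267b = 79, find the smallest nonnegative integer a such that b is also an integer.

gcd(4120, 267) = 1.
1 divides 79, so solutions exist.
By Bézout, 4120×(-65) + 267×(1003) = 1.
Scale by 79/1 = 79: (a₀, b₀) = (-5135, 79237).
General solution: a = -5135 + 267t, b = 79237 - 4120t for integer t.
a ≥ 0: smallest is -5135 mod 267 = 205 (at t = 20), with b = -3163.

205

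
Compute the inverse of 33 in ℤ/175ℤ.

122

gcd(175, 33):
  175 = 5·33 + 10
  33 = 3·10 + 3
  10 = 3·3 + 1
  3 = 3·1
so gcd(175, 33) = 1.
Back-substitute for Bézout coefficients:
  1 = 10 - 3·3
  ... = 33·(-53) + 175·(10)
So 33·-53 ≡ 1 (mod 175), and -53 mod 175 = 122.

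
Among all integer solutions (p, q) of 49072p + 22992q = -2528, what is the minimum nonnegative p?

gcd(49072, 22992):
  49072 = 2·22992 + 3088
  22992 = 7·3088 + 1376
  3088 = 2·1376 + 336
  1376 = 4·336 + 32
  336 = 10·32 + 16
  32 = 2·16
so gcd(49072, 22992) = 16.
16 divides -2528, so solutions exist.
Back-substitute for Bézout coefficients:
  16 = 336 - 10·32
  ... = 49072·(685) + 22992·(-1462)
Scale by -2528/16 = -158: (p₀, q₀) = (-108230, 230996).
General solution: p = -108230 + 1437t, q = 230996 - 3067t for integer t.
p ≥ 0: smallest is -108230 mod 1437 = 982 (at t = 76), with q = -2096.

982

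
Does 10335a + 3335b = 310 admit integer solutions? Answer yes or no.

yes

gcd(10335, 3335):
  10335 = 3×3335 + 330
  3335 = 10×330 + 35
  330 = 9×35 + 15
  35 = 2×15 + 5
  15 = 3×5
so gcd(10335, 3335) = 5.
5 divides 310, so integer solutions exist.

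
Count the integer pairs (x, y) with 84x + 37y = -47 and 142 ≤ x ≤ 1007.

24

gcd(84, 37):
  84 = 2×37 + 10
  37 = 3×10 + 7
  10 = 1×7 + 3
  7 = 2×3 + 1
  3 = 3×1
so gcd(84, 37) = 1.
Back-substitute for Bézout coefficients:
  1 = 7 - 2×3
  ... = 84×(-11) + 37×(25)
Scale by -47: particular solution (517, -1175); reduce x mod 37: (36, -83).
General solution: x = 36 + 37t, y = -83 - 84t for integer t.
142 ≤ 36 + 37t ≤ 1007 gives t ∈ [3, 26], which is 24 values.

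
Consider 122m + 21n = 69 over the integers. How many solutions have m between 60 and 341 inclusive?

gcd(122, 21) = 1.
By Bézout, 122*(5) + 21*(-29) = 1.
Particular solution: (9, -49).
General solution: m = 9 + 21t, n = -49 - 122t for integer t.
60 ≤ 9 + 21t ≤ 341 gives t ∈ [3, 15], which is 13 values.

13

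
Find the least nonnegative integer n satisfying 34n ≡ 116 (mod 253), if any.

182

gcd(253, 34) = 1.
1 divides 116, so solutions exist.
By Bézout, 34·(67) + 253·(-9) = 1.
So 34·(67) ≡ 1 (mod 253); multiply by 116: n ≡ 7772 (mod 253).
Smallest nonnegative: n = 7772 mod 253 = 182.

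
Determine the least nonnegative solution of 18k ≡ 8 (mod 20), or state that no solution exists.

6

gcd(20, 18) = 2  (20 = 1*18 + 2, 18 = 9*2).
2 divides 8, so solutions exist.
Back-substituting, 18*(-1) + 20*(1) = 2.
So 18*(-1) ≡ 2 (mod 20); multiply by 4: k ≡ -4 (mod 10).
Smallest nonnegative: k = -4 mod 10 = 6.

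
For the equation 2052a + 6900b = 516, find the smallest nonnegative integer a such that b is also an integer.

gcd(6900, 2052) = 12.
12 divides 516, so solutions exist.
By Bézout, 2052×(-269) + 6900×(80) = 12.
Scale by 516/12 = 43: (a₀, b₀) = (-11567, 3440).
General solution: a = -11567 + 575t, b = 3440 - 171t for integer t.
a ≥ 0: smallest is -11567 mod 575 = 508 (at t = 21), with b = -151.

508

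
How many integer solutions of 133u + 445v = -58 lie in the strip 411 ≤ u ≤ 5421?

gcd(445, 133) = 1  (445 = 3×133 + 46, 133 = 2×46 + 41, 46 = 1×41 + 5, 41 = 8×5 + 1, 5 = 5×1).
Back-substituting, 133×(87) + 445×(-26) = 1.
Scale by -58: particular solution (-5046, 1508); reduce u mod 445: (294, -88).
General solution: u = 294 + 445t, v = -88 - 133t for integer t.
411 ≤ 294 + 445t ≤ 5421 gives t ∈ [1, 11], which is 11 values.

11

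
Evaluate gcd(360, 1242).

18

gcd(1242, 360) = 18  (1242 = 3×360 + 162, 360 = 2×162 + 36, 162 = 4×36 + 18, 36 = 2×18).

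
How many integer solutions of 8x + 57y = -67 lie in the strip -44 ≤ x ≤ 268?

6

gcd(57, 8) = 1.
By Bézout, 8·(-7) + 57·(1) = 1.
Particular solution: (13, -3).
General solution: x = 13 + 57t, y = -3 - 8t for integer t.
-44 ≤ 13 + 57t ≤ 268 gives t ∈ [-1, 4], which is 6 values.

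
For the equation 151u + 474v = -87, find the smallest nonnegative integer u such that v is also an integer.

351

gcd(474, 151):
  474 = 3*151 + 21
  151 = 7*21 + 4
  21 = 5*4 + 1
  4 = 4*1
so gcd(474, 151) = 1.
1 divides -87, so solutions exist.
Back-substitute for Bézout coefficients:
  1 = 21 - 5*4
  ... = 151*(-113) + 474*(36)
Scale by -87/1 = -87: (u₀, v₀) = (9831, -3132).
General solution: u = 9831 + 474t, v = -3132 - 151t for integer t.
u ≥ 0: smallest is 9831 mod 474 = 351 (at t = -20), with v = -112.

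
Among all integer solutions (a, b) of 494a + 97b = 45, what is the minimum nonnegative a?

5

gcd(494, 97):
  494 = 5×97 + 9
  97 = 10×9 + 7
  9 = 1×7 + 2
  7 = 3×2 + 1
  2 = 2×1
so gcd(494, 97) = 1.
1 divides 45, so solutions exist.
Back-substitute for Bézout coefficients:
  1 = 7 - 3×2
  ... = 494×(-43) + 97×(219)
Scale by 45/1 = 45: (a₀, b₀) = (-1935, 9855).
General solution: a = -1935 + 97t, b = 9855 - 494t for integer t.
a ≥ 0: smallest is -1935 mod 97 = 5 (at t = 20), with b = -25.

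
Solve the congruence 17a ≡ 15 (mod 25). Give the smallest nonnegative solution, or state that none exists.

gcd(25, 17) = 1.
1 divides 15, so solutions exist.
By Bézout, 17·(3) + 25·(-2) = 1.
So 17·(3) ≡ 1 (mod 25); multiply by 15: a ≡ 45 (mod 25).
Smallest nonnegative: a = 45 mod 25 = 20.

20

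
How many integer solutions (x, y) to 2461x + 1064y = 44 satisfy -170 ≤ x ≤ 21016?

gcd(2461, 1064) = 1.
By Bézout, 2461*(-131) + 1064*(303) = 1.
Particular solution: (620, -1434).
General solution: x = 620 + 1064t, y = -1434 - 2461t for integer t.
-170 ≤ 620 + 1064t ≤ 21016 gives t ∈ [0, 19], which is 20 values.

20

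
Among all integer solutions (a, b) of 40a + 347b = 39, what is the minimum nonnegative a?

gcd(347, 40) = 1.
1 divides 39, so solutions exist.
By Bézout, 40*(-26) + 347*(3) = 1.
Scale by 39/1 = 39: (a₀, b₀) = (-1014, 117).
General solution: a = -1014 + 347t, b = 117 - 40t for integer t.
a ≥ 0: smallest is -1014 mod 347 = 27 (at t = 3), with b = -3.

27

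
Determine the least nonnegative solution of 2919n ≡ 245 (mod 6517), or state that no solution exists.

364

gcd(6517, 2919):
  6517 = 2*2919 + 679
  2919 = 4*679 + 203
  679 = 3*203 + 70
  203 = 2*70 + 63
  70 = 1*63 + 7
  63 = 9*7
so gcd(6517, 2919) = 7.
7 divides 245, so solutions exist.
Back-substitute for Bézout coefficients:
  7 = 70 - 1*63
  ... = 2919*(-96) + 6517*(43)
So 2919*(-96) ≡ 7 (mod 6517); multiply by 35: n ≡ -3360 (mod 931).
Smallest nonnegative: n = -3360 mod 931 = 364.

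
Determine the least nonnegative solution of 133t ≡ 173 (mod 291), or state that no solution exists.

56

gcd(291, 133):
  291 = 2×133 + 25
  133 = 5×25 + 8
  25 = 3×8 + 1
  8 = 8×1
so gcd(291, 133) = 1.
1 divides 173, so solutions exist.
Back-substitute for Bézout coefficients:
  1 = 25 - 3×8
  ... = 133×(-35) + 291×(16)
So 133×(-35) ≡ 1 (mod 291); multiply by 173: t ≡ -6055 (mod 291).
Smallest nonnegative: t = -6055 mod 291 = 56.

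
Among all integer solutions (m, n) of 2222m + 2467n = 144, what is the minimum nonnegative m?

gcd(2467, 2222):
  2467 = 1·2222 + 245
  2222 = 9·245 + 17
  245 = 14·17 + 7
  17 = 2·7 + 3
  7 = 2·3 + 1
  3 = 3·1
so gcd(2467, 2222) = 1.
1 divides 144, so solutions exist.
Back-substitute for Bézout coefficients:
  1 = 7 - 2·3
  ... = 2222·(-725) + 2467·(653)
Scale by 144/1 = 144: (m₀, n₀) = (-104400, 94032).
General solution: m = -104400 + 2467t, n = 94032 - 2222t for integer t.
m ≥ 0: smallest is -104400 mod 2467 = 1681 (at t = 43), with n = -1514.

1681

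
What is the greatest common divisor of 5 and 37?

1

gcd(37, 5):
  37 = 7*5 + 2
  5 = 2*2 + 1
  2 = 2*1
so gcd(37, 5) = 1.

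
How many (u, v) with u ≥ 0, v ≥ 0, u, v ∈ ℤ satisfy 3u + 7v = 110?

5

gcd(7, 3) = 1.
By Bézout, 3×(-2) + 7×(1) = 1.
One solution: (4, 14).
General: u = 4 + 7t, v = 14 - 3t.
u ≥ 0 ⇒ t ≥ 0; v ≥ 0 ⇒ t ≤ 4. So t ∈ [0, 4]: 5 solutions.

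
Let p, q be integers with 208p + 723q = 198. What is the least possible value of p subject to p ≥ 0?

717

gcd(723, 208) = 1.
1 divides 198, so solutions exist.
By Bézout, 208·(73) + 723·(-21) = 1.
Scale by 198/1 = 198: (p₀, q₀) = (14454, -4158).
General solution: p = 14454 + 723t, q = -4158 - 208t for integer t.
p ≥ 0: smallest is 14454 mod 723 = 717 (at t = -19), with q = -206.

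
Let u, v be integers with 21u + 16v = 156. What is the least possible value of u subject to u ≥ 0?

12

gcd(21, 16):
  21 = 1×16 + 5
  16 = 3×5 + 1
  5 = 5×1
so gcd(21, 16) = 1.
1 divides 156, so solutions exist.
Back-substitute for Bézout coefficients:
  1 = 16 - 3×5
  ... = 21×(-3) + 16×(4)
Scale by 156/1 = 156: (u₀, v₀) = (-468, 624).
General solution: u = -468 + 16t, v = 624 - 21t for integer t.
u ≥ 0: smallest is -468 mod 16 = 12 (at t = 30), with v = -6.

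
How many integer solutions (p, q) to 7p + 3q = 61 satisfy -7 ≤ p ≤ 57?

gcd(7, 3) = 1.
By Bézout, 7*(1) + 3*(-2) = 1.
Particular solution: (1, 18).
General solution: p = 1 + 3t, q = 18 - 7t for integer t.
-7 ≤ 1 + 3t ≤ 57 gives t ∈ [-2, 18], which is 21 values.

21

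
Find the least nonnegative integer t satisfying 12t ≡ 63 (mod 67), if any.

22

gcd(67, 12) = 1  (67 = 5×12 + 7, 12 = 1×7 + 5, 7 = 1×5 + 2, 5 = 2×2 + 1, 2 = 2×1).
1 divides 63, so solutions exist.
Back-substituting, 12×(28) + 67×(-5) = 1.
So 12×(28) ≡ 1 (mod 67); multiply by 63: t ≡ 1764 (mod 67).
Smallest nonnegative: t = 1764 mod 67 = 22.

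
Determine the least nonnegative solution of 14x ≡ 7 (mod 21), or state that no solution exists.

2

gcd(21, 14) = 7  (21 = 1×14 + 7, 14 = 2×7).
7 divides 7, so solutions exist.
Back-substituting, 14×(-1) + 21×(1) = 7.
So 14×(-1) ≡ 7 (mod 21); multiply by 1: x ≡ -1 (mod 3).
Smallest nonnegative: x = -1 mod 3 = 2.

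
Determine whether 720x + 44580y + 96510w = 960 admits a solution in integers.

yes

gcd(44580, 720) = 60.
gcd(60, 96510) = 30.
30 divides 960, so integer solutions exist.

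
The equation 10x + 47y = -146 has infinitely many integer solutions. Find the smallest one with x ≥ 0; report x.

gcd(47, 10):
  47 = 4·10 + 7
  10 = 1·7 + 3
  7 = 2·3 + 1
  3 = 3·1
so gcd(47, 10) = 1.
1 divides -146, so solutions exist.
Back-substitute for Bézout coefficients:
  1 = 7 - 2·3
  ... = 10·(-14) + 47·(3)
Scale by -146/1 = -146: (x₀, y₀) = (2044, -438).
General solution: x = 2044 + 47t, y = -438 - 10t for integer t.
x ≥ 0: smallest is 2044 mod 47 = 23 (at t = -43), with y = -8.

23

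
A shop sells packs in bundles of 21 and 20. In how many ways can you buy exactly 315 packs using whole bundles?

1

Need nonnegative integers with 21j + 20k = 315.
gcd(21, 20) = 1, and 21·(1) + 20·(-1) = 1.
So (j₀, k₀) = (315, -315); general j = 315 + 20t, k = -315 - 21t.
j ≥ 0 ⇒ t ≥ -15; k ≥ 0 ⇒ t ≤ -15. That's 1 value of t.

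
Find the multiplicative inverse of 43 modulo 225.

gcd(225, 43) = 1  (225 = 5×43 + 10, 43 = 4×10 + 3, 10 = 3×3 + 1, 3 = 3×1).
Back-substituting, 43×(-68) + 225×(13) = 1.
So 43×-68 ≡ 1 (mod 225), and -68 mod 225 = 157.

157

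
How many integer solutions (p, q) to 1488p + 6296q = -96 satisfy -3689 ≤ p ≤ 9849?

gcd(6296, 1488) = 8  (6296 = 4·1488 + 344, 1488 = 4·344 + 112, 344 = 3·112 + 8, 112 = 14·8).
Back-substituting, 1488·(-55) + 6296·(13) = 8.
Scale by -12: particular solution (660, -156); reduce p mod 787: (660, -156).
General solution: p = 660 + 787t, q = -156 - 186t for integer t.
-3689 ≤ 660 + 787t ≤ 9849 gives t ∈ [-5, 11], which is 17 values.

17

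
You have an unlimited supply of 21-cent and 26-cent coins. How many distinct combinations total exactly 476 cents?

1

Need nonnegative integers with 21j + 26k = 476.
gcd(21, 26) = 1, and 21·(5) + 26·(-4) = 1.
So (j₀, k₀) = (2380, -1904); general j = 2380 + 26t, k = -1904 - 21t.
j ≥ 0 ⇒ t ≥ -91; k ≥ 0 ⇒ t ≤ -91. That's 1 value of t.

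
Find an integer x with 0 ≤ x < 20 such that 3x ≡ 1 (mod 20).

7

gcd(20, 3) = 1.
By Bézout, 3×(7) + 20×(-1) = 1.
So 3×7 ≡ 1 (mod 20), and 7 mod 20 = 7.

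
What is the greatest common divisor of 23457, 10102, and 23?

gcd(23457, 10102) = 1.
gcd(1, 23) = 1.

1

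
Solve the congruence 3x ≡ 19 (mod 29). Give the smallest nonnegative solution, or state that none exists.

16

gcd(29, 3):
  29 = 9*3 + 2
  3 = 1*2 + 1
  2 = 2*1
so gcd(29, 3) = 1.
1 divides 19, so solutions exist.
Back-substitute for Bézout coefficients:
  1 = 3 - 1*2
  ... = 3*(10) + 29*(-1)
So 3*(10) ≡ 1 (mod 29); multiply by 19: x ≡ 190 (mod 29).
Smallest nonnegative: x = 190 mod 29 = 16.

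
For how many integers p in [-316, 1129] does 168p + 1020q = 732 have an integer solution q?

gcd(1020, 168):
  1020 = 6·168 + 12
  168 = 14·12
so gcd(1020, 168) = 12.
Back-substitute for Bézout coefficients:
  12 = 1020 - 6·168
  ... = 168·(-6) + 1020·(1)
Scale by 61: particular solution (-366, 61); reduce p mod 85: (59, -9).
General solution: p = 59 + 85t, q = -9 - 14t for integer t.
-316 ≤ 59 + 85t ≤ 1129 gives t ∈ [-4, 12], which is 17 values.

17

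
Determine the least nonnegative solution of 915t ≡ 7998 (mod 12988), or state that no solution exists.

gcd(12988, 915) = 1.
1 divides 7998, so solutions exist.
By Bézout, 915·(4159) + 12988·(-293) = 1.
So 915·(4159) ≡ 1 (mod 12988); multiply by 7998: t ≡ 33263682 (mod 12988).
Smallest nonnegative: t = 33263682 mod 12988 = 1414.

1414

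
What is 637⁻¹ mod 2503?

1780

gcd(2503, 637) = 1  (2503 = 3*637 + 592, 637 = 1*592 + 45, 592 = 13*45 + 7, 45 = 6*7 + 3, 7 = 2*3 + 1, 3 = 3*1).
Back-substituting, 637*(-723) + 2503*(184) = 1.
So 637*-723 ≡ 1 (mod 2503), and -723 mod 2503 = 1780.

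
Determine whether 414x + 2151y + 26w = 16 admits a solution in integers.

gcd(2151, 414) = 9.
gcd(9, 26) = 1.
1 divides 16, so integer solutions exist.

yes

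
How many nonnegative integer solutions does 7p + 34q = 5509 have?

24

gcd(34, 7):
  34 = 4×7 + 6
  7 = 1×6 + 1
  6 = 6×1
so gcd(34, 7) = 1.
Back-substitute for Bézout coefficients:
  1 = 7 - 1×6
  ... = 7×(5) + 34×(-1)
Scale by 5509: one solution is (27545, -5509). Reduce p mod 34: (5, 161).
General: p = 5 + 34t, q = 161 - 7t.
p ≥ 0 ⇒ t ≥ 0; q ≥ 0 ⇒ t ≤ 23. So t ∈ [0, 23]: 24 solutions.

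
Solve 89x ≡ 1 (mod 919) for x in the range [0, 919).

gcd(919, 89) = 1.
By Bézout, 89×(-444) + 919×(43) = 1.
So 89×-444 ≡ 1 (mod 919), and -444 mod 919 = 475.

475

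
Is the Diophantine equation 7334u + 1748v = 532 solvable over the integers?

yes

gcd(7334, 1748) = 38  (7334 = 4*1748 + 342, 1748 = 5*342 + 38, 342 = 9*38).
38 divides 532, so integer solutions exist.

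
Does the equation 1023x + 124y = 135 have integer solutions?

no

gcd(1023, 124) = 31  (1023 = 8×124 + 31, 124 = 4×31).
31 does not divide 135 (remainder 11), so no integer solutions.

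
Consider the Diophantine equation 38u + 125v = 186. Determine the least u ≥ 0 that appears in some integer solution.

97

gcd(125, 38) = 1.
1 divides 186, so solutions exist.
By Bézout, 38×(-23) + 125×(7) = 1.
Scale by 186/1 = 186: (u₀, v₀) = (-4278, 1302).
General solution: u = -4278 + 125t, v = 1302 - 38t for integer t.
u ≥ 0: smallest is -4278 mod 125 = 97 (at t = 35), with v = -28.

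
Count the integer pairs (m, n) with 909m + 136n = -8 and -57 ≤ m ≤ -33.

gcd(909, 136) = 1  (909 = 6·136 + 93, 136 = 1·93 + 43, 93 = 2·43 + 7, 43 = 6·7 + 1, 7 = 7·1).
Back-substituting, 909·(-19) + 136·(127) = 1.
Scale by -8: particular solution (152, -1016); reduce m mod 136: (16, -107).
General solution: m = 16 + 136t, n = -107 - 909t for integer t.
-57 ≤ 16 + 136t ≤ -33 gives t ∈ [0, -1], which is 0 values.

0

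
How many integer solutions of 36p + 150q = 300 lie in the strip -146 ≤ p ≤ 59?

8

gcd(150, 36) = 6  (150 = 4·36 + 6, 36 = 6·6).
Back-substituting, 36·(-4) + 150·(1) = 6.
Scale by 50: particular solution (-200, 50); reduce p mod 25: (0, 2).
General solution: p = 0 + 25t, q = 2 - 6t for integer t.
-146 ≤ 0 + 25t ≤ 59 gives t ∈ [-5, 2], which is 8 values.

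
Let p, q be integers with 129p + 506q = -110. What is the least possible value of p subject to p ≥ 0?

gcd(506, 129):
  506 = 3*129 + 119
  129 = 1*119 + 10
  119 = 11*10 + 9
  10 = 1*9 + 1
  9 = 9*1
so gcd(506, 129) = 1.
1 divides -110, so solutions exist.
Back-substitute for Bézout coefficients:
  1 = 10 - 1*9
  ... = 129*(51) + 506*(-13)
Scale by -110/1 = -110: (p₀, q₀) = (-5610, 1430).
General solution: p = -5610 + 506t, q = 1430 - 129t for integer t.
p ≥ 0: smallest is -5610 mod 506 = 462 (at t = 12), with q = -118.

462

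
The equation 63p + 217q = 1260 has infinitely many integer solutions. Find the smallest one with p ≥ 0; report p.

20

gcd(217, 63) = 7.
7 divides 1260, so solutions exist.
By Bézout, 63*(7) + 217*(-2) = 7.
Scale by 1260/7 = 180: (p₀, q₀) = (1260, -360).
General solution: p = 1260 + 31t, q = -360 - 9t for integer t.
p ≥ 0: smallest is 1260 mod 31 = 20 (at t = -40), with q = 0.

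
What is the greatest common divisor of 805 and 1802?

1

gcd(1802, 805):
  1802 = 2·805 + 192
  805 = 4·192 + 37
  192 = 5·37 + 7
  37 = 5·7 + 2
  7 = 3·2 + 1
  2 = 2·1
so gcd(1802, 805) = 1.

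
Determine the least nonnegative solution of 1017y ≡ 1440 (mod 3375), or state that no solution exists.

gcd(3375, 1017):
  3375 = 3*1017 + 324
  1017 = 3*324 + 45
  324 = 7*45 + 9
  45 = 5*9
so gcd(3375, 1017) = 9.
9 divides 1440, so solutions exist.
Back-substitute for Bézout coefficients:
  9 = 324 - 7*45
  ... = 1017*(-73) + 3375*(22)
So 1017*(-73) ≡ 9 (mod 3375); multiply by 160: y ≡ -11680 (mod 375).
Smallest nonnegative: y = -11680 mod 375 = 320.

320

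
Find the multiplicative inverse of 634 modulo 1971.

gcd(1971, 634):
  1971 = 3·634 + 69
  634 = 9·69 + 13
  69 = 5·13 + 4
  13 = 3·4 + 1
  4 = 4·1
so gcd(1971, 634) = 1.
Back-substitute for Bézout coefficients:
  1 = 13 - 3·4
  ... = 634·(457) + 1971·(-147)
So 634·457 ≡ 1 (mod 1971), and 457 mod 1971 = 457.

457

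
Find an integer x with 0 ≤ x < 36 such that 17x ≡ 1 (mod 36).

gcd(36, 17) = 1.
By Bézout, 17*(17) + 36*(-8) = 1.
So 17*17 ≡ 1 (mod 36), and 17 mod 36 = 17.

17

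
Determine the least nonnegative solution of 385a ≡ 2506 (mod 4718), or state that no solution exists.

656

gcd(4718, 385):
  4718 = 12*385 + 98
  385 = 3*98 + 91
  98 = 1*91 + 7
  91 = 13*7
so gcd(4718, 385) = 7.
7 divides 2506, so solutions exist.
Back-substitute for Bézout coefficients:
  7 = 98 - 1*91
  ... = 385*(-49) + 4718*(4)
So 385*(-49) ≡ 7 (mod 4718); multiply by 358: a ≡ -17542 (mod 674).
Smallest nonnegative: a = -17542 mod 674 = 656.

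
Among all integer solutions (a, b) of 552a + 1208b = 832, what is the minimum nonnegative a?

gcd(1208, 552) = 8.
8 divides 832, so solutions exist.
By Bézout, 552·(-35) + 1208·(16) = 8.
Scale by 832/8 = 104: (a₀, b₀) = (-3640, 1664).
General solution: a = -3640 + 151t, b = 1664 - 69t for integer t.
a ≥ 0: smallest is -3640 mod 151 = 135 (at t = 25), with b = -61.

135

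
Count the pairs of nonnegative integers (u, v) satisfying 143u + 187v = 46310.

gcd(187, 143) = 11  (187 = 1·143 + 44, 143 = 3·44 + 11, 44 = 4·11).
Back-substituting, 143·(4) + 187·(-3) = 11.
Scale by 4210: one solution is (16840, -12630). Reduce u mod 17: (10, 240).
General: u = 10 + 17t, v = 240 - 13t.
u ≥ 0 ⇒ t ≥ 0; v ≥ 0 ⇒ t ≤ 18. So t ∈ [0, 18]: 19 solutions.

19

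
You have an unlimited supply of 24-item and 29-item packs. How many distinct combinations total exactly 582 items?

1

Need nonnegative integers with 24j + 29k = 582.
gcd(24, 29) = 1, and 24·(-6) + 29·(5) = 1.
So (j₀, k₀) = (-3492, 2910); general j = -3492 + 29t, k = 2910 - 24t.
j ≥ 0 ⇒ t ≥ 121; k ≥ 0 ⇒ t ≤ 121. That's 1 value of t.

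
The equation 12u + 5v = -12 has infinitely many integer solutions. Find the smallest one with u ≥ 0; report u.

4

gcd(12, 5) = 1.
1 divides -12, so solutions exist.
By Bézout, 12*(-2) + 5*(5) = 1.
Scale by -12/1 = -12: (u₀, v₀) = (24, -60).
General solution: u = 24 + 5t, v = -60 - 12t for integer t.
u ≥ 0: smallest is 24 mod 5 = 4 (at t = -4), with v = -12.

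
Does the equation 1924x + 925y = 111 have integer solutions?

yes

gcd(1924, 925) = 37.
37 divides 111, so integer solutions exist.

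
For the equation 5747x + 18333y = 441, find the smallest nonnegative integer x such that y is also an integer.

855

gcd(18333, 5747):
  18333 = 3×5747 + 1092
  5747 = 5×1092 + 287
  1092 = 3×287 + 231
  287 = 1×231 + 56
  231 = 4×56 + 7
  56 = 8×7
so gcd(18333, 5747) = 7.
7 divides 441, so solutions exist.
Back-substitute for Bézout coefficients:
  7 = 231 - 4×56
  ... = 5747×(-319) + 18333×(100)
Scale by 441/7 = 63: (x₀, y₀) = (-20097, 6300).
General solution: x = -20097 + 2619t, y = 6300 - 821t for integer t.
x ≥ 0: smallest is -20097 mod 2619 = 855 (at t = 8), with y = -268.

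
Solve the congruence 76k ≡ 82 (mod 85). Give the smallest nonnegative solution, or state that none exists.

57

gcd(85, 76):
  85 = 1*76 + 9
  76 = 8*9 + 4
  9 = 2*4 + 1
  4 = 4*1
so gcd(85, 76) = 1.
1 divides 82, so solutions exist.
Back-substitute for Bézout coefficients:
  1 = 9 - 2*4
  ... = 76*(-19) + 85*(17)
So 76*(-19) ≡ 1 (mod 85); multiply by 82: k ≡ -1558 (mod 85).
Smallest nonnegative: k = -1558 mod 85 = 57.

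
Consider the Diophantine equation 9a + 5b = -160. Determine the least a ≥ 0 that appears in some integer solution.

0

gcd(9, 5) = 1  (9 = 1*5 + 4, 5 = 1*4 + 1, 4 = 4*1).
1 divides -160, so solutions exist.
Back-substituting, 9*(-1) + 5*(2) = 1.
Scale by -160/1 = -160: (a₀, b₀) = (160, -320).
General solution: a = 160 + 5t, b = -320 - 9t for integer t.
a ≥ 0: smallest is 160 mod 5 = 0 (at t = -32), with b = -32.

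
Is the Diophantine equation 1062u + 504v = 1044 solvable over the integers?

gcd(1062, 504) = 18  (1062 = 2*504 + 54, 504 = 9*54 + 18, 54 = 3*18).
18 divides 1044, so integer solutions exist.

yes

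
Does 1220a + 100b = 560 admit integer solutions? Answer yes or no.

yes

gcd(1220, 100) = 20  (1220 = 12·100 + 20, 100 = 5·20).
20 divides 560, so integer solutions exist.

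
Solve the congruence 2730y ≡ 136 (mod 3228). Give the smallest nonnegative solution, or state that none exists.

gcd(3228, 2730) = 6  (3228 = 1·2730 + 498, 2730 = 5·498 + 240, 498 = 2·240 + 18, 240 = 13·18 + 6, 18 = 3·6).
6 does not divide 136, so the congruence has no solution.

no solution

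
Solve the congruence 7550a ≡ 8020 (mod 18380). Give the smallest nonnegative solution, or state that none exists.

746

gcd(18380, 7550):
  18380 = 2*7550 + 3280
  7550 = 2*3280 + 990
  3280 = 3*990 + 310
  990 = 3*310 + 60
  310 = 5*60 + 10
  60 = 6*10
so gcd(18380, 7550) = 10.
10 divides 8020, so solutions exist.
Back-substitute for Bézout coefficients:
  10 = 310 - 5*60
  ... = 7550*(-297) + 18380*(122)
So 7550*(-297) ≡ 10 (mod 18380); multiply by 802: a ≡ -238194 (mod 1838).
Smallest nonnegative: a = -238194 mod 1838 = 746.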